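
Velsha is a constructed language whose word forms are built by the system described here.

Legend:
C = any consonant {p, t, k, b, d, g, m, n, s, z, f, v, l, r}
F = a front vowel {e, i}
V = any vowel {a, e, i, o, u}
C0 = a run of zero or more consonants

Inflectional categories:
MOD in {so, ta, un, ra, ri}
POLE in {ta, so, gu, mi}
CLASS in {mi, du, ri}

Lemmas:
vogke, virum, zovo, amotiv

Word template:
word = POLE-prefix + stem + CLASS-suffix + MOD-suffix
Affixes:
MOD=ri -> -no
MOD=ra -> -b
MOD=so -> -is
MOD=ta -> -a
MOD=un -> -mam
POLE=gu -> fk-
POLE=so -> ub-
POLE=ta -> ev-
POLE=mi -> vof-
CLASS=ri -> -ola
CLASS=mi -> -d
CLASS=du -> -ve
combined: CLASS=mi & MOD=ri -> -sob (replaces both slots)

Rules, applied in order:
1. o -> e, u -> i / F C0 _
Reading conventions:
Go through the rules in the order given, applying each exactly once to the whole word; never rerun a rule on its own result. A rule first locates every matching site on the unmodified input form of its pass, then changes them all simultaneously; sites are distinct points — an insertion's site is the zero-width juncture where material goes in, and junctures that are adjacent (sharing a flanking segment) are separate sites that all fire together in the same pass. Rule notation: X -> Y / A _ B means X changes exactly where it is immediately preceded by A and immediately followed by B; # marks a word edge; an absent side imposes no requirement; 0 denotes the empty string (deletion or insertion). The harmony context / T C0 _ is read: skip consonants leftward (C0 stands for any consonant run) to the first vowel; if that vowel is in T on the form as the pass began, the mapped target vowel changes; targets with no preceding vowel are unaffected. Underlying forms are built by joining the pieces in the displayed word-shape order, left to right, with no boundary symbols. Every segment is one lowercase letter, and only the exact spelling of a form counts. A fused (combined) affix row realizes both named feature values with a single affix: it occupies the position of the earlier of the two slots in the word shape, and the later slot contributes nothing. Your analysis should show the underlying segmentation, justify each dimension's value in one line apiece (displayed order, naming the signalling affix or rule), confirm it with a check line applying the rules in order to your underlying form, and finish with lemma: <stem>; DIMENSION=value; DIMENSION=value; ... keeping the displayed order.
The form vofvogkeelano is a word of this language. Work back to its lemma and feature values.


underlying: vof-vogke-ola-no
MOD=ri - signalled by the affix -no
POLE=mi - signalled by the affix vof-
CLASS=ri - signalled by the affix -ola
check: vofvogkeolano -> vofvogkeelano
lemma: vogke; MOD=ri; POLE=mi; CLASS=ri


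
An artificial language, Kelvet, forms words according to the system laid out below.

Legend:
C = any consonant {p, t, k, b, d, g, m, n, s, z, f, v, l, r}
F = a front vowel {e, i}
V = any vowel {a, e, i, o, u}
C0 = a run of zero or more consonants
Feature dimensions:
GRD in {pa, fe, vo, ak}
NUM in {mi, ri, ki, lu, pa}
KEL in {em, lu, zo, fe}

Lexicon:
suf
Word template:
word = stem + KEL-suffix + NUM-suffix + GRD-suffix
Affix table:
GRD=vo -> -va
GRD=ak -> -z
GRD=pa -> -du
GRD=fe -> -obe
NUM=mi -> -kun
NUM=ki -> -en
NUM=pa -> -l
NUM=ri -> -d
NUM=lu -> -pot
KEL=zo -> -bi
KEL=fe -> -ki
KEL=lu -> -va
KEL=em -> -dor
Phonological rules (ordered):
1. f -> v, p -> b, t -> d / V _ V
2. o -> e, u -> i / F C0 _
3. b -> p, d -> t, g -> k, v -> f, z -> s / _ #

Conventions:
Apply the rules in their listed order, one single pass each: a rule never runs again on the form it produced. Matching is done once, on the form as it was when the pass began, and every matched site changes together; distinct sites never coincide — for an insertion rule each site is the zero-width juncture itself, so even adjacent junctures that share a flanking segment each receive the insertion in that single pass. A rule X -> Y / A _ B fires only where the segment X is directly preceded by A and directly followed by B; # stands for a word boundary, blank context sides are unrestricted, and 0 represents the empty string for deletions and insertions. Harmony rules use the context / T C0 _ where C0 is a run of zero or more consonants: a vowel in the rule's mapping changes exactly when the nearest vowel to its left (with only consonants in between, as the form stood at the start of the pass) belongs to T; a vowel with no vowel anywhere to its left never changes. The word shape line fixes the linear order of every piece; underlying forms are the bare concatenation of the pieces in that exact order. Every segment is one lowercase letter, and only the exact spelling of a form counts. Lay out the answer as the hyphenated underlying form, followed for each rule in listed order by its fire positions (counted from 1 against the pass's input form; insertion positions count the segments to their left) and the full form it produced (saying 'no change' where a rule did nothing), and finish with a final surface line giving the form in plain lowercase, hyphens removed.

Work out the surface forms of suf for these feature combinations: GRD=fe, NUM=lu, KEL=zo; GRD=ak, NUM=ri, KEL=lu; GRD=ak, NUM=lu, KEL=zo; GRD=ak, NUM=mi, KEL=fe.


cell GRD=fe, NUM=lu, KEL=zo:
underlying: suf-bi-pot-obe
1. f -> v, p -> b, t -> d / V _ V: fires at position(s) 6, 8: sufbibodobe
2. o -> e, u -> i / F C0 _: fires at position(s) 7: sufbibedobe
3. b -> p, d -> t, g -> k, v -> f, z -> s / _ #: no change
surface: sufbibedobe

cell GRD=ak, NUM=ri, KEL=lu:
underlying: suf-va-d-z
1. f -> v, p -> b, t -> d / V _ V: no change
2. o -> e, u -> i / F C0 _: no change
3. b -> p, d -> t, g -> k, v -> f, z -> s / _ #: fires at position(s) 7: sufvads
surface: sufvads

cell GRD=ak, NUM=lu, KEL=zo:
underlying: suf-bi-pot-z
1. f -> v, p -> b, t -> d / V _ V: fires at position(s) 6: sufbibotz
2. o -> e, u -> i / F C0 _: fires at position(s) 7: sufbibetz
3. b -> p, d -> t, g -> k, v -> f, z -> s / _ #: fires at position(s) 9: sufbibets
surface: sufbibets

cell GRD=ak, NUM=mi, KEL=fe:
underlying: suf-ki-kun-z
1. f -> v, p -> b, t -> d / V _ V: no change
2. o -> e, u -> i / F C0 _: fires at position(s) 7: sufkikinz
3. b -> p, d -> t, g -> k, v -> f, z -> s / _ #: fires at position(s) 9: sufkikins
surface: sufkikins


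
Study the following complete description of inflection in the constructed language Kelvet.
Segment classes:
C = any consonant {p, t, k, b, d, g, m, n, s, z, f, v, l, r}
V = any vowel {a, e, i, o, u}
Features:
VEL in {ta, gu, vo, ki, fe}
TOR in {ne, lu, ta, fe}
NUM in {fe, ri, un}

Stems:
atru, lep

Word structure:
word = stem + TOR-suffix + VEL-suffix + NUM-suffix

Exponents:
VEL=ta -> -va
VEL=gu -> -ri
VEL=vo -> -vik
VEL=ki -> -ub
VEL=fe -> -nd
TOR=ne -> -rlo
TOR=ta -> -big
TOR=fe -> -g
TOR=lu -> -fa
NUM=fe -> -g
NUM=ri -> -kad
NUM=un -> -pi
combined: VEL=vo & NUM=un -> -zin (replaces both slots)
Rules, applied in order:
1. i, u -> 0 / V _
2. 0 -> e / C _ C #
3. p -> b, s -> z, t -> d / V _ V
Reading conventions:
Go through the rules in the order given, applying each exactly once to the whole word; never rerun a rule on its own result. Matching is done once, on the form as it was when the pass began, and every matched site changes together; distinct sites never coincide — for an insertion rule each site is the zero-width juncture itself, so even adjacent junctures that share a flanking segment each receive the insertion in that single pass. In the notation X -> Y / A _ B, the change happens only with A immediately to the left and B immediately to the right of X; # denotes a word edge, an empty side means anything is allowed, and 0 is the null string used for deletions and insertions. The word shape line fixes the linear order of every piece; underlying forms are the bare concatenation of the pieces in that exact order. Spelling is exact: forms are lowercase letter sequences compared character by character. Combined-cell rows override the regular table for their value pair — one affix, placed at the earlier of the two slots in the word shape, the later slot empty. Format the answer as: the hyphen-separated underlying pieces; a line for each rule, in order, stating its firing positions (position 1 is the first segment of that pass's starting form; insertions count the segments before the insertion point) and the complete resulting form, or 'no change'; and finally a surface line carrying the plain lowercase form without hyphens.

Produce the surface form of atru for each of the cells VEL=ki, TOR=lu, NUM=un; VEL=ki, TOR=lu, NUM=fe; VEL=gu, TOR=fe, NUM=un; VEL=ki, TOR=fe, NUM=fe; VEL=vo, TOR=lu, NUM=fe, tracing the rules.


cell VEL=ki, TOR=lu, NUM=un:
underlying: atru-fa-ub-pi
1. i, u -> 0 / V _: fires at position(s) 7: atrufabpi
2. 0 -> e / C _ C #: no change
3. p -> b, s -> z, t -> d / V _ V: no change
surface: atrufabpi

cell VEL=ki, TOR=lu, NUM=fe:
underlying: atru-fa-ub-g
1. i, u -> 0 / V _: fires at position(s) 7: atrufabg
2. 0 -> e / C _ C #: inserts after position(s) 7: atrufabeg
3. p -> b, s -> z, t -> d / V _ V: no change
surface: atrufabeg

cell VEL=gu, TOR=fe, NUM=un:
underlying: atru-g-ri-pi
1. i, u -> 0 / V _: no change
2. 0 -> e / C _ C #: no change
3. p -> b, s -> z, t -> d / V _ V: fires at position(s) 8: atrugribi
surface: atrugribi

cell VEL=ki, TOR=fe, NUM=fe:
underlying: atru-g-ub-g
1. i, u -> 0 / V _: no change
2. 0 -> e / C _ C #: inserts after position(s) 7: atrugubeg
3. p -> b, s -> z, t -> d / V _ V: no change
surface: atrugubeg

cell VEL=vo, TOR=lu, NUM=fe:
underlying: atru-fa-vik-g
1. i, u -> 0 / V _: no change
2. 0 -> e / C _ C #: inserts after position(s) 9: atrufavikeg
3. p -> b, s -> z, t -> d / V _ V: no change
surface: atrufavikeg


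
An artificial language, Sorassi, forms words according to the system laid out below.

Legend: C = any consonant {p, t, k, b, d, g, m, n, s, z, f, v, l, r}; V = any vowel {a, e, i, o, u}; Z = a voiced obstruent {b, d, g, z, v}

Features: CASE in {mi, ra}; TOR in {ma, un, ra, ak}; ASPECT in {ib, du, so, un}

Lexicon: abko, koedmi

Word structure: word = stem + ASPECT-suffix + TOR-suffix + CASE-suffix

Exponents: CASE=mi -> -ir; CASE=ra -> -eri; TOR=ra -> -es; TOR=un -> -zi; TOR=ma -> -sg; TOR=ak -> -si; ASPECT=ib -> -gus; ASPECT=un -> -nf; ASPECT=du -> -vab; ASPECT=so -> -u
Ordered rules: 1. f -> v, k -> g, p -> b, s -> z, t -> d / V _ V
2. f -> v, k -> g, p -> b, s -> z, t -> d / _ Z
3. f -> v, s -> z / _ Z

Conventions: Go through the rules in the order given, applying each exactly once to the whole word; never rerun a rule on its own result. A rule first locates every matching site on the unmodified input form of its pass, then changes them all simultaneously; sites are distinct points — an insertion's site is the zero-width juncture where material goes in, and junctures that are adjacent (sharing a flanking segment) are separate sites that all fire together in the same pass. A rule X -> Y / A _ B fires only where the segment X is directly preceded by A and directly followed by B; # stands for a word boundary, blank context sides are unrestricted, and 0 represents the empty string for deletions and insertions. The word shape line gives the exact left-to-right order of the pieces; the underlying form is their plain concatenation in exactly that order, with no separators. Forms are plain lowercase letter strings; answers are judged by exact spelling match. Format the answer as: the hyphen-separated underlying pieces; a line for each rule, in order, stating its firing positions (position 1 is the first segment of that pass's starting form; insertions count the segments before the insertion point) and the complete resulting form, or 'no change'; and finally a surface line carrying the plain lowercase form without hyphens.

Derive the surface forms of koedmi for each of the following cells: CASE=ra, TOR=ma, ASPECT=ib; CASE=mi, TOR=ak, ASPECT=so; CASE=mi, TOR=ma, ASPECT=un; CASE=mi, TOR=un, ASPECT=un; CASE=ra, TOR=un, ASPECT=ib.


cell CASE=ra, TOR=ma, ASPECT=ib:
underlying: koedmi-gus-sg-eri
1. f -> v, k -> g, p -> b, s -> z, t -> d / V _ V: no change
2. f -> v, k -> g, p -> b, s -> z, t -> d / _ Z: fires at position(s) 10: koedmiguszgeri
3. f -> v, s -> z / _ Z: fires at position(s) 9: koedmiguzzgeri
surface: koedmiguzzgeri

cell CASE=mi, TOR=ak, ASPECT=so:
underlying: koedmi-u-si-ir
1. f -> v, k -> g, p -> b, s -> z, t -> d / V _ V: fires at position(s) 8: koedmiuziir
2. f -> v, k -> g, p -> b, s -> z, t -> d / _ Z: no change
3. f -> v, s -> z / _ Z: no change
surface: koedmiuziir

cell CASE=mi, TOR=ma, ASPECT=un:
underlying: koedmi-nf-sg-ir
1. f -> v, k -> g, p -> b, s -> z, t -> d / V _ V: no change
2. f -> v, k -> g, p -> b, s -> z, t -> d / _ Z: fires at position(s) 9: koedminfzgir
3. f -> v, s -> z / _ Z: fires at position(s) 8: koedminvzgir
surface: koedminvzgir

cell CASE=mi, TOR=un, ASPECT=un:
underlying: koedmi-nf-zi-ir
1. f -> v, k -> g, p -> b, s -> z, t -> d / V _ V: no change
2. f -> v, k -> g, p -> b, s -> z, t -> d / _ Z: fires at position(s) 8: koedminvziir
3. f -> v, s -> z / _ Z: no change
surface: koedminvziir

cell CASE=ra, TOR=un, ASPECT=ib:
underlying: koedmi-gus-zi-eri
1. f -> v, k -> g, p -> b, s -> z, t -> d / V _ V: no change
2. f -> v, k -> g, p -> b, s -> z, t -> d / _ Z: fires at position(s) 9: koedmiguzzieri
3. f -> v, s -> z / _ Z: no change
surface: koedmiguzzieri


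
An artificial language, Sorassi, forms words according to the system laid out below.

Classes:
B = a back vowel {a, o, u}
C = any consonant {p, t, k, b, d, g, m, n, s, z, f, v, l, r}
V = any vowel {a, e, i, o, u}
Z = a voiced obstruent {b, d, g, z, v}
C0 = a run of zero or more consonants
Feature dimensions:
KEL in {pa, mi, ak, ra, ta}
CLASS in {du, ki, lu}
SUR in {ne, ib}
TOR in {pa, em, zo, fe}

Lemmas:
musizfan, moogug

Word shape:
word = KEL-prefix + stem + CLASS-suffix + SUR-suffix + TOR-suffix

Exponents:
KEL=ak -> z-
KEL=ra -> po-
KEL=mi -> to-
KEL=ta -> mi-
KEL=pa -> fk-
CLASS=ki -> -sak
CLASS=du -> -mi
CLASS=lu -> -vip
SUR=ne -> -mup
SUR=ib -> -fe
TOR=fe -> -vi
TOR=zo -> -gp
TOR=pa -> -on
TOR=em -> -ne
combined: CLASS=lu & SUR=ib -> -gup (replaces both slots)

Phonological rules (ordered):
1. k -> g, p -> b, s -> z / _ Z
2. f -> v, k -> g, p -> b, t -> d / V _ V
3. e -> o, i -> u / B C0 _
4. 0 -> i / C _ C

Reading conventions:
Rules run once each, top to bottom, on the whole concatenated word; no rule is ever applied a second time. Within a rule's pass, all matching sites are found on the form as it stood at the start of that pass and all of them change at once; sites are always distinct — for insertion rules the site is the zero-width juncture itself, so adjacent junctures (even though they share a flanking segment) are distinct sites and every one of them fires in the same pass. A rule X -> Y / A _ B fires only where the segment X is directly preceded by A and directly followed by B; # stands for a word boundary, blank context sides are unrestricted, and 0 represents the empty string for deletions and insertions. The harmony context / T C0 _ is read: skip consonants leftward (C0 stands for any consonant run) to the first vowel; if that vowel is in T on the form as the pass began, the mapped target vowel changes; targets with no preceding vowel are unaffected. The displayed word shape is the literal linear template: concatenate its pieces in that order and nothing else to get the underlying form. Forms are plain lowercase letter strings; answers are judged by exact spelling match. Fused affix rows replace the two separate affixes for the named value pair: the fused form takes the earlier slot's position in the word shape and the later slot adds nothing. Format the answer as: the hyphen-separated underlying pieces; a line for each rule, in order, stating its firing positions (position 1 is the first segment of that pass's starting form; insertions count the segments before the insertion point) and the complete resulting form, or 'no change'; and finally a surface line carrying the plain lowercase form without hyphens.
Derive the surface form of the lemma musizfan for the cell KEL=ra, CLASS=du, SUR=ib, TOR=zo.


underlying: po-musizfan-mi-fe-gp
1. k -> g, p -> b, s -> z / _ Z: no change
2. f -> v, k -> g, p -> b, t -> d / V _ V: fires at position(s) 13: pomusizfanmivegp
3. e -> o, i -> u / B C0 _: fires at position(s) 6, 12: pomusuzfanmuvegp
4. 0 -> i / C _ C: inserts after position(s) 7, 10, 15: pomusuzifanimuvegip
surface: pomusuzifanimuvegip


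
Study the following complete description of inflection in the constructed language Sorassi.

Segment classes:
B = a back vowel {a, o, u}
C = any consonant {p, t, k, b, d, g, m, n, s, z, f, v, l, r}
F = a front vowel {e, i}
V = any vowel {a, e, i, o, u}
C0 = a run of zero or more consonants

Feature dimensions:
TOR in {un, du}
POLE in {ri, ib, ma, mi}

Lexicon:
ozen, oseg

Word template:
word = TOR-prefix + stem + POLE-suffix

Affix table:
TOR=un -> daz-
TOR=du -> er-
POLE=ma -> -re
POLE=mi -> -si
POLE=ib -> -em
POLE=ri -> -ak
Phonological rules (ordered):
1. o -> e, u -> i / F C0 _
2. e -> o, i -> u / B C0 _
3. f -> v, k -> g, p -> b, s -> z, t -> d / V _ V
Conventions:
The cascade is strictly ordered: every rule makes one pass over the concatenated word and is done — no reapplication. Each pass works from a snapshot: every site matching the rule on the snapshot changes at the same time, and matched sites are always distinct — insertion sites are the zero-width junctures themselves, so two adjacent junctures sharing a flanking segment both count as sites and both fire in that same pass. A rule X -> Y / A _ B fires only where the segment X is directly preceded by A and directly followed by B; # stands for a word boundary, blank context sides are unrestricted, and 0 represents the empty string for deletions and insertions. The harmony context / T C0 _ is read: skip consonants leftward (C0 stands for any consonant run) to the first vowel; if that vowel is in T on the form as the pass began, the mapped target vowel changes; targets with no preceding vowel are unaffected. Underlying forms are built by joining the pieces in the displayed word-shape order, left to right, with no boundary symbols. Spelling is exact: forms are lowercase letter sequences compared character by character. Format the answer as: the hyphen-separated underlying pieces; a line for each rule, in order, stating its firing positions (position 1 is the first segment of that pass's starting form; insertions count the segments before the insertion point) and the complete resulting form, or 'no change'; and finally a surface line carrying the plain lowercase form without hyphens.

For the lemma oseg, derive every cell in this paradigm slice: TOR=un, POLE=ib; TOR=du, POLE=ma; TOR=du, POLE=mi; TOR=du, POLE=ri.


cell TOR=un, POLE=ib:
underlying: daz-oseg-em
1. o -> e, u -> i / F C0 _: no change
2. e -> o, i -> u / B C0 _: fires at position(s) 6: dazosogem
3. f -> v, k -> g, p -> b, s -> z, t -> d / V _ V: fires at position(s) 5: dazozogem
surface: dazozogem

cell TOR=du, POLE=ma:
underlying: er-oseg-re
1. o -> e, u -> i / F C0 _: fires at position(s) 3: eresegre
2. e -> o, i -> u / B C0 _: no change
3. f -> v, k -> g, p -> b, s -> z, t -> d / V _ V: fires at position(s) 4: erezegre
surface: erezegre

cell TOR=du, POLE=mi:
underlying: er-oseg-si
1. o -> e, u -> i / F C0 _: fires at position(s) 3: eresegsi
2. e -> o, i -> u / B C0 _: no change
3. f -> v, k -> g, p -> b, s -> z, t -> d / V _ V: fires at position(s) 4: erezegsi
surface: erezegsi

cell TOR=du, POLE=ri:
underlying: er-oseg-ak
1. o -> e, u -> i / F C0 _: fires at position(s) 3: eresegak
2. e -> o, i -> u / B C0 _: no change
3. f -> v, k -> g, p -> b, s -> z, t -> d / V _ V: fires at position(s) 4: erezegak
surface: erezegak


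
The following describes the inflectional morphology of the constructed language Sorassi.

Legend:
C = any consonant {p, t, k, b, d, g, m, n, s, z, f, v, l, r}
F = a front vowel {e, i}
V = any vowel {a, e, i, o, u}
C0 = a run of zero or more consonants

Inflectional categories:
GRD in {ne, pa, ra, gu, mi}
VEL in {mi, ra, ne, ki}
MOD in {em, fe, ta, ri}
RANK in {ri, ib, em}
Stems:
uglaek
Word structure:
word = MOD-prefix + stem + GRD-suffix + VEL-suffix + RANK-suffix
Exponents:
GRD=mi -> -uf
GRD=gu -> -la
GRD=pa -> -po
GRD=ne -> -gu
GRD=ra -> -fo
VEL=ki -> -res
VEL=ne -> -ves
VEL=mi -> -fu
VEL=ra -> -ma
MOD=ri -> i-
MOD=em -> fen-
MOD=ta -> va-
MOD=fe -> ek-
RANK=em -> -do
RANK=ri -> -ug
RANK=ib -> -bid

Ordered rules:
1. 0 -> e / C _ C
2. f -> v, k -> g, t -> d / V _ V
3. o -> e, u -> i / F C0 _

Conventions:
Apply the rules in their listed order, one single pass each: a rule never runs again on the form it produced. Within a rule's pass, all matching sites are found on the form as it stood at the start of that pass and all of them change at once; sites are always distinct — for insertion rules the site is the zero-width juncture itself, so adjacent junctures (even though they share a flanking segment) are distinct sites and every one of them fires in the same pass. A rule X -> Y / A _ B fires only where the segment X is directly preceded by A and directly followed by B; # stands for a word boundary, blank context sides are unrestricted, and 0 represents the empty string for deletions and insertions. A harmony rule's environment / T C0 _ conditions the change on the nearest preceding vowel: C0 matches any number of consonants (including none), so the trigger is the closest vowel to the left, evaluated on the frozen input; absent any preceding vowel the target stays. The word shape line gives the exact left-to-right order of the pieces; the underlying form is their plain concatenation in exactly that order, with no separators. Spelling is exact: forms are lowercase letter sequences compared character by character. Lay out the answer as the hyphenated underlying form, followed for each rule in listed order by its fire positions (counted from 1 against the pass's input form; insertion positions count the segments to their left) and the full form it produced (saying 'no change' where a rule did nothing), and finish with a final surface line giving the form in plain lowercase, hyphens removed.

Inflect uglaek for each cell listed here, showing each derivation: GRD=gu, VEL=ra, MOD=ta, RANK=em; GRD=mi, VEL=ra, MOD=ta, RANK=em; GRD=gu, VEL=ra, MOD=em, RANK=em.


cell GRD=gu, VEL=ra, MOD=ta, RANK=em:
underlying: va-uglaek-la-ma-do
1. 0 -> e / C _ C: inserts after position(s) 4, 8: vaugelaekelamado
2. f -> v, k -> g, t -> d / V _ V: fires at position(s) 9: vaugelaegelamado
3. o -> e, u -> i / F C0 _: no change
surface: vaugelaegelamado

cell GRD=mi, VEL=ra, MOD=ta, RANK=em:
underlying: va-uglaek-uf-ma-do
1. 0 -> e / C _ C: inserts after position(s) 4, 10: vaugelaekufemado
2. f -> v, k -> g, t -> d / V _ V: fires at position(s) 9, 11: vaugelaeguvemado
3. o -> e, u -> i / F C0 _: fires at position(s) 10: vaugelaegivemado
surface: vaugelaegivemado

cell GRD=gu, VEL=ra, MOD=em, RANK=em:
underlying: fen-uglaek-la-ma-do
1. 0 -> e / C _ C: inserts after position(s) 5, 9: fenugelaekelamado
2. f -> v, k -> g, t -> d / V _ V: fires at position(s) 10: fenugelaegelamado
3. o -> e, u -> i / F C0 _: fires at position(s) 4: fenigelaegelamado
surface: fenigelaegelamado


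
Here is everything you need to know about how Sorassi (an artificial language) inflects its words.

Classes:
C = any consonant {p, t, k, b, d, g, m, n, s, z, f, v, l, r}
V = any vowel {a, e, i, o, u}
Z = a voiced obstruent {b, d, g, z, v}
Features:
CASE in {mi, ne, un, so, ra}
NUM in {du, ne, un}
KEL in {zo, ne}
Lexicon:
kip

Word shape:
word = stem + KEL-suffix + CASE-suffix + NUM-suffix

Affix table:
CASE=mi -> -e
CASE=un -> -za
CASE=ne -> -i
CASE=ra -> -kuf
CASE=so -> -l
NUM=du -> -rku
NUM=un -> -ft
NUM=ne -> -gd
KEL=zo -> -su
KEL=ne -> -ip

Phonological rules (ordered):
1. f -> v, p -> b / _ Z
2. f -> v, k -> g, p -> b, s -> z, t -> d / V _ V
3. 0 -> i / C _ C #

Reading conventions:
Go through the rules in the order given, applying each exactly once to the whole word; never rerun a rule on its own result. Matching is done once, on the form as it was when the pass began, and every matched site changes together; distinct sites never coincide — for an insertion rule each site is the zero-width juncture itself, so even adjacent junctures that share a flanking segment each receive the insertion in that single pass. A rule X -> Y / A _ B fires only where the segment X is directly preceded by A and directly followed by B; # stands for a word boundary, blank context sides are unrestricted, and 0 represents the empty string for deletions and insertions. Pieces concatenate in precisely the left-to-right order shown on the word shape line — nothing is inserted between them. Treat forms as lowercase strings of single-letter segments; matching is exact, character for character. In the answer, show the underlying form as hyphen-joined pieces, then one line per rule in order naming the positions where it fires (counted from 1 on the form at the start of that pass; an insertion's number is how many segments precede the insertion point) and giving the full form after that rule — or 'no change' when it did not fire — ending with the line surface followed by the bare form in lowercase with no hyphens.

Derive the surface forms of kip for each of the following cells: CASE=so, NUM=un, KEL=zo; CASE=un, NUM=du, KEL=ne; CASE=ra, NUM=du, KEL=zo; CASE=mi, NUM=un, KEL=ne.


cell CASE=so, NUM=un, KEL=zo:
underlying: kip-su-l-ft
1. f -> v, p -> b / _ Z: no change
2. f -> v, k -> g, p -> b, s -> z, t -> d / V _ V: no change
3. 0 -> i / C _ C #: inserts after position(s) 7: kipsulfit
surface: kipsulfit

cell CASE=un, NUM=du, KEL=ne:
underlying: kip-ip-za-rku
1. f -> v, p -> b / _ Z: fires at position(s) 5: kipibzarku
2. f -> v, k -> g, p -> b, s -> z, t -> d / V _ V: fires at position(s) 3: kibibzarku
3. 0 -> i / C _ C #: no change
surface: kibibzarku

cell CASE=ra, NUM=du, KEL=zo:
underlying: kip-su-kuf-rku
1. f -> v, p -> b / _ Z: no change
2. f -> v, k -> g, p -> b, s -> z, t -> d / V _ V: fires at position(s) 6: kipsugufrku
3. 0 -> i / C _ C #: no change
surface: kipsugufrku

cell CASE=mi, NUM=un, KEL=ne:
underlying: kip-ip-e-ft
1. f -> v, p -> b / _ Z: no change
2. f -> v, k -> g, p -> b, s -> z, t -> d / V _ V: fires at position(s) 3, 5: kibibeft
3. 0 -> i / C _ C #: inserts after position(s) 7: kibibefit
surface: kibibefit


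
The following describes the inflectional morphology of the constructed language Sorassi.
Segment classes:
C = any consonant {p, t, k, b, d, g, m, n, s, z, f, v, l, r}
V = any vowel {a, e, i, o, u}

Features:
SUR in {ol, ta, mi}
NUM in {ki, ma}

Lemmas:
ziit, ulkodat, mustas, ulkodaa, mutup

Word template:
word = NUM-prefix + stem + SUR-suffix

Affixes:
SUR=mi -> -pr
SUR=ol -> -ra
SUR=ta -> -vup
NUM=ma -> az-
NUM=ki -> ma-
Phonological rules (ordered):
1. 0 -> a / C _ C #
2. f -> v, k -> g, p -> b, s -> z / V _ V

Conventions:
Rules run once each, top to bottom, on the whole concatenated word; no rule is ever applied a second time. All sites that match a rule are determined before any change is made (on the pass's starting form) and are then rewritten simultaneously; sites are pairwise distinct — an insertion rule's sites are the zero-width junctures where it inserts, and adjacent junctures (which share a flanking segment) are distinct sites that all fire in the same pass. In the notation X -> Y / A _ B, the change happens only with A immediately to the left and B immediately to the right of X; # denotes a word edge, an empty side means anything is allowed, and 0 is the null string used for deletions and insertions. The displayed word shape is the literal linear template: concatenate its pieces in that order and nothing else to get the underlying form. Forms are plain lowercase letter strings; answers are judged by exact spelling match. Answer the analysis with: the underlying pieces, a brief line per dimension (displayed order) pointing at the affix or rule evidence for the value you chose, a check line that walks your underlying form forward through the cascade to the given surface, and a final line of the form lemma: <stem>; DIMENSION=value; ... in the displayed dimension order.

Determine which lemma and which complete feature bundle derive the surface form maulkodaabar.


underlying: ma-ulkodaa-pr
SUR=mi - signalled by the affix -pr
NUM=ki - signalled by the affix ma-
check: maulkodaapr -> maulkodaapar -> maulkodaabar
lemma: ulkodaa; SUR=mi; NUM=ki


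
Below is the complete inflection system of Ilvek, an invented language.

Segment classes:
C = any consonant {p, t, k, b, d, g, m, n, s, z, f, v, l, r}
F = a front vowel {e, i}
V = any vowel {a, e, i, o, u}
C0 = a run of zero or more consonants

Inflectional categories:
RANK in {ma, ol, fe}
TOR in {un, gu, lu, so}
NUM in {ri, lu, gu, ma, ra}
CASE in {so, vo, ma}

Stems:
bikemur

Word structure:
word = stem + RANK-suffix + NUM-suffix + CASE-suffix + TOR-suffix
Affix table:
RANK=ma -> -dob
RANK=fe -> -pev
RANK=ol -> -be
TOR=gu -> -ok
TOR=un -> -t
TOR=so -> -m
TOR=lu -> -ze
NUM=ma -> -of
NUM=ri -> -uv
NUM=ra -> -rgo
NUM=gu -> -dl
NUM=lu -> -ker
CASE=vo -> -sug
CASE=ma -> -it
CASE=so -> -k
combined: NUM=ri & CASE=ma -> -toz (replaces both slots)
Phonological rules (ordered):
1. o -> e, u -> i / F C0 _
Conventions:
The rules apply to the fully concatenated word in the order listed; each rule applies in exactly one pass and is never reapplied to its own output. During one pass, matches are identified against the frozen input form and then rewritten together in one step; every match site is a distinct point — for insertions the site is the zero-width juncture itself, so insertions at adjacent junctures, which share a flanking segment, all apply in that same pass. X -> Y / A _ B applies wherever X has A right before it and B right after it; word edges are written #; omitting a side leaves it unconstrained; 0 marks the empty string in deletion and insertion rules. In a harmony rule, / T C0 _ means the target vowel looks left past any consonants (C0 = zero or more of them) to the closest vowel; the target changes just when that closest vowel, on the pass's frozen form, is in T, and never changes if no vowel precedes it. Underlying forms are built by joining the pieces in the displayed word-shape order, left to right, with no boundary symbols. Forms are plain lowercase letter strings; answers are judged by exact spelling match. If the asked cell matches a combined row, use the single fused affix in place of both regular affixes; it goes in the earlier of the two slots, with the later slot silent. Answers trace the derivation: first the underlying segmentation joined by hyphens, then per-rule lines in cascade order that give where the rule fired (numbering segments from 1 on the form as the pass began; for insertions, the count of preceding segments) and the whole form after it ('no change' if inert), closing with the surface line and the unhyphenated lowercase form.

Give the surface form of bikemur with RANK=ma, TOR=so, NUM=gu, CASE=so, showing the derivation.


underlying: bikemur-dob-dl-k-m
1. o -> e, u -> i / F C0 _: fires at position(s) 6: bikemirdobdlkm
surface: bikemirdobdlkm


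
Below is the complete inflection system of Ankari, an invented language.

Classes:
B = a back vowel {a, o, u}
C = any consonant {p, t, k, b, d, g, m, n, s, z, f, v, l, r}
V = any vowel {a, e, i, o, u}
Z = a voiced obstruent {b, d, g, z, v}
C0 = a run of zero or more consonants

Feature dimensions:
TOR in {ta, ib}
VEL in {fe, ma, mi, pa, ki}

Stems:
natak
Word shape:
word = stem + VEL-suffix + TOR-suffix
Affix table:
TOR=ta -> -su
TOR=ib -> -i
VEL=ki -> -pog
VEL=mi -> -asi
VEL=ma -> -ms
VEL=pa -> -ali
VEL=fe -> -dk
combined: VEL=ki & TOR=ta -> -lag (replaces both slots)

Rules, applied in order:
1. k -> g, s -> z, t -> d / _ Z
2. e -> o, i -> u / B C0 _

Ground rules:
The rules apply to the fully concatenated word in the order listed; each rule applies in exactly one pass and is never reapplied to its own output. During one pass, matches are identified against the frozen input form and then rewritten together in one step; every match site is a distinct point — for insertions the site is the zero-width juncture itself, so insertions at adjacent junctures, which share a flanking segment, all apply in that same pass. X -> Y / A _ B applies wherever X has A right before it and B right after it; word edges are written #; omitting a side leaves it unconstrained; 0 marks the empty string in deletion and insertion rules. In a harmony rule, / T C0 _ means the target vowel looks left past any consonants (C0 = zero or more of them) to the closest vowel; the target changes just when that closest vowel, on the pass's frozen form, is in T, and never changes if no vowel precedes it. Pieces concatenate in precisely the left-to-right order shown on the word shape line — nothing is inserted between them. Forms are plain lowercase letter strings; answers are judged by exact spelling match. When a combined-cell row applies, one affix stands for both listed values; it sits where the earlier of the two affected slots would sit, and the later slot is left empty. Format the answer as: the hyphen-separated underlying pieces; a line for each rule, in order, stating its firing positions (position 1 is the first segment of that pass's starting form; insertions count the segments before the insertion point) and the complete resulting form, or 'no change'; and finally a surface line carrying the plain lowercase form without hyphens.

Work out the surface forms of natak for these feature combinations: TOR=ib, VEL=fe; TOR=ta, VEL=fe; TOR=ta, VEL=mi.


cell TOR=ib, VEL=fe:
underlying: natak-dk-i
1. k -> g, s -> z, t -> d / _ Z: fires at position(s) 5: natagdki
2. e -> o, i -> u / B C0 _: fires at position(s) 8: natagdku
surface: natagdku

cell TOR=ta, VEL=fe:
underlying: natak-dk-su
1. k -> g, s -> z, t -> d / _ Z: fires at position(s) 5: natagdksu
2. e -> o, i -> u / B C0 _: no change
surface: natagdksu

cell TOR=ta, VEL=mi:
underlying: natak-asi-su
1. k -> g, s -> z, t -> d / _ Z: no change
2. e -> o, i -> u / B C0 _: fires at position(s) 8: natakasusu
surface: natakasusu


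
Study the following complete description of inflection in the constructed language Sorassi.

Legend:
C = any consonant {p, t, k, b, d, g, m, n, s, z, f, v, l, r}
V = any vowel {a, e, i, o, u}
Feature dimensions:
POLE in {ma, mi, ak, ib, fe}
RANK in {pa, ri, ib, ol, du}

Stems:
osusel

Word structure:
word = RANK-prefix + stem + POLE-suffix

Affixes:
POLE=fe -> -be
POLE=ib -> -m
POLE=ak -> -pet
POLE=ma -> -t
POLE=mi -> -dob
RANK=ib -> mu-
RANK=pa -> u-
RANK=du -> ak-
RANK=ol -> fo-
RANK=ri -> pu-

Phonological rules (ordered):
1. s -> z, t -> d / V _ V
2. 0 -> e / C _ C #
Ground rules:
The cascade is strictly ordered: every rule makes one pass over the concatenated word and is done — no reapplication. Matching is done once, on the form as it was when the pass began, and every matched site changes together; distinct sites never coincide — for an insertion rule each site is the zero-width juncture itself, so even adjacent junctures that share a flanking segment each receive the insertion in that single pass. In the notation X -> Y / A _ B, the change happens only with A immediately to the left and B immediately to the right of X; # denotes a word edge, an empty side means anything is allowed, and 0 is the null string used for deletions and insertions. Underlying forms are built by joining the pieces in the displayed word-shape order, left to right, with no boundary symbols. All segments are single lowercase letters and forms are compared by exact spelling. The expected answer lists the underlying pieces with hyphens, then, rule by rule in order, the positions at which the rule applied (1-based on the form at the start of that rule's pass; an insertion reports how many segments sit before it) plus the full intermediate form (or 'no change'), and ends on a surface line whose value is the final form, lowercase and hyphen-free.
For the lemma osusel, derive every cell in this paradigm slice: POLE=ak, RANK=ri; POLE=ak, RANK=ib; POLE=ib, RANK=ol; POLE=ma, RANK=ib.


cell POLE=ak, RANK=ri:
underlying: pu-osusel-pet
1. s -> z, t -> d / V _ V: fires at position(s) 4, 6: puozuzelpet
2. 0 -> e / C _ C #: no change
surface: puozuzelpet

cell POLE=ak, RANK=ib:
underlying: mu-osusel-pet
1. s -> z, t -> d / V _ V: fires at position(s) 4, 6: muozuzelpet
2. 0 -> e / C _ C #: no change
surface: muozuzelpet

cell POLE=ib, RANK=ol:
underlying: fo-osusel-m
1. s -> z, t -> d / V _ V: fires at position(s) 4, 6: foozuzelm
2. 0 -> e / C _ C #: inserts after position(s) 8: foozuzelem
surface: foozuzelem

cell POLE=ma, RANK=ib:
underlying: mu-osusel-t
1. s -> z, t -> d / V _ V: fires at position(s) 4, 6: muozuzelt
2. 0 -> e / C _ C #: inserts after position(s) 8: muozuzelet
surface: muozuzelet


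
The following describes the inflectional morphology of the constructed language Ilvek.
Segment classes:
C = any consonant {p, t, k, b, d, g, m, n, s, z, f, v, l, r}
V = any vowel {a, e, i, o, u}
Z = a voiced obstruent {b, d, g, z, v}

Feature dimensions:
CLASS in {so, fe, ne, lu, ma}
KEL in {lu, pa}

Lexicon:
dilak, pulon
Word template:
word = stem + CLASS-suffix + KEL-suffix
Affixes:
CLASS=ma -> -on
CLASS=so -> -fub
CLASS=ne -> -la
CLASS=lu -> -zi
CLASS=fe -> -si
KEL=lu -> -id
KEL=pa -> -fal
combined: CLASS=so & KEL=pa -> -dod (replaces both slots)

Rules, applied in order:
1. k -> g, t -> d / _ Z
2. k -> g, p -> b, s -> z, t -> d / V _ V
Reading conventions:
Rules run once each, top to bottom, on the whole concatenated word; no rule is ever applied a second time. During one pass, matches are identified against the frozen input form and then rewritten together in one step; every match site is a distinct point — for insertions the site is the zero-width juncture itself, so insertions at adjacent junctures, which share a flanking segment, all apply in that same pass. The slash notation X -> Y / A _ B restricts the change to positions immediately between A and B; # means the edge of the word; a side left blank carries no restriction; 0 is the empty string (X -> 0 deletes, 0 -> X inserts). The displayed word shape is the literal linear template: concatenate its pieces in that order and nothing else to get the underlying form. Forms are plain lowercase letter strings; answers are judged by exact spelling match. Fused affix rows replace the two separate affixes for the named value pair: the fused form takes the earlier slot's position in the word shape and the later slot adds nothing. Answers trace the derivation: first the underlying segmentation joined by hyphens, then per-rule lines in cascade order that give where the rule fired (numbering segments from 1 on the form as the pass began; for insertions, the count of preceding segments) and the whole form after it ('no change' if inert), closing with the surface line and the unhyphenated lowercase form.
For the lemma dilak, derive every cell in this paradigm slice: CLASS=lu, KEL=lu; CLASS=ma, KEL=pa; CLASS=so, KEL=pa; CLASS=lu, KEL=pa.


cell CLASS=lu, KEL=lu:
underlying: dilak-zi-id
1. k -> g, t -> d / _ Z: fires at position(s) 5: dilagziid
2. k -> g, p -> b, s -> z, t -> d / V _ V: no change
surface: dilagziid

cell CLASS=ma, KEL=pa:
underlying: dilak-on-fal
1. k -> g, t -> d / _ Z: no change
2. k -> g, p -> b, s -> z, t -> d / V _ V: fires at position(s) 5: dilagonfal
surface: dilagonfal

cell CLASS=so, KEL=pa:
underlying: dilak-dod
1. k -> g, t -> d / _ Z: fires at position(s) 5: dilagdod
2. k -> g, p -> b, s -> z, t -> d / V _ V: no change
surface: dilagdod

cell CLASS=lu, KEL=pa:
underlying: dilak-zi-fal
1. k -> g, t -> d / _ Z: fires at position(s) 5: dilagzifal
2. k -> g, p -> b, s -> z, t -> d / V _ V: no change
surface: dilagzifal


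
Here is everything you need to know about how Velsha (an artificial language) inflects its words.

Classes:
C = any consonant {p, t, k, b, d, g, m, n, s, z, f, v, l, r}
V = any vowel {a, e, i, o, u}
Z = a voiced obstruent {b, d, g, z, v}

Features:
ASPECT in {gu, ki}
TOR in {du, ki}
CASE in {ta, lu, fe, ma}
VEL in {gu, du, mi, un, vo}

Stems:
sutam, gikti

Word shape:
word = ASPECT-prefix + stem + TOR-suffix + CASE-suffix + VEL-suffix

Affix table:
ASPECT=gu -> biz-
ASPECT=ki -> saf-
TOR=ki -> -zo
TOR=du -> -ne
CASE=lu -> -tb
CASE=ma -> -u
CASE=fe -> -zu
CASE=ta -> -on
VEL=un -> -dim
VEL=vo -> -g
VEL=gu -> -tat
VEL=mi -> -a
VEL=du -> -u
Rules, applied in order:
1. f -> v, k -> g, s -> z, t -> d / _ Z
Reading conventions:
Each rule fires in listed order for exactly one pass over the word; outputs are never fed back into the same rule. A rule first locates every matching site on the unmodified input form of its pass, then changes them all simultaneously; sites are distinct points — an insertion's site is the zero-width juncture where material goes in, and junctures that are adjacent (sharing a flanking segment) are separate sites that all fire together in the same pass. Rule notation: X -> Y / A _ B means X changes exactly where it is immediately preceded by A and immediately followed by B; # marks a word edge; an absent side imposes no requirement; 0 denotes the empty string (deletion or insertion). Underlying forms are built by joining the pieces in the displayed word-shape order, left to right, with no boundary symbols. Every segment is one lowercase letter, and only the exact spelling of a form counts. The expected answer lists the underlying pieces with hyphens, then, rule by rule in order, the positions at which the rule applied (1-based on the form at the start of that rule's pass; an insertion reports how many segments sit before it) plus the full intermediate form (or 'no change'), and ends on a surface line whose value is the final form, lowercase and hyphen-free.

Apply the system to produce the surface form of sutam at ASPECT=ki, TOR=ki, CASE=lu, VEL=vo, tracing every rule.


underlying: saf-sutam-zo-tb-g
1. f -> v, k -> g, s -> z, t -> d / _ Z: fires at position(s) 11: safsutamzodbg
surface: safsutamzodbg
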